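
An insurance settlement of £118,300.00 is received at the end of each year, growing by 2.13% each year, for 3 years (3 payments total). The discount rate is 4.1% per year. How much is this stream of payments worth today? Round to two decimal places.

Periodic rate r = 0.041 per year.
Growing ordinary annuity: PV = PMT₁ × [1 − ((1+g)/(1+r))^n] / (r − g) = 118,300 × [1 − ((1+0.0213)/(1+r))^3] / (r − 0.0213) = £334,511.24.

£334,511.24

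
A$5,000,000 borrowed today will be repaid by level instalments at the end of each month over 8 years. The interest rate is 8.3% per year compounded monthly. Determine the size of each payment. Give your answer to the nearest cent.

Level ordinary annuity; solve PV = PMT × [(1 − (1+r)^−n)/r] for PMT.
Periodic rate r = 0.083/12 per month; n is counted in months.
With n = 96: PMT = 5,000,000 / ([(1 − (1+r)^−n)/r]) = A$71,448.16

A$71,448.16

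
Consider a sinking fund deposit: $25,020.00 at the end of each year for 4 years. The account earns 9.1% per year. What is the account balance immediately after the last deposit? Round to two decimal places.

This is an ordinary annuity: 4 deposits of $25,020.00 at the end of each year.
Periodic rate r = 0.091 per year.
FV = PMT × [((1+r)^n − 1)/r] = 25,020 × [(1+r)^4 − 1] / r = $114,588.54

$114,588.54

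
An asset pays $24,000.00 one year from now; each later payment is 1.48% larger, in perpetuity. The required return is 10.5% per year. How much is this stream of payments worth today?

$266,075.39

Periodic rate r = 0.105 per year.
Growing perpetuity (Gordon): PV = PMT₁ / (r − g) = 24,000 / (r − 0.0148) = $266,075.39.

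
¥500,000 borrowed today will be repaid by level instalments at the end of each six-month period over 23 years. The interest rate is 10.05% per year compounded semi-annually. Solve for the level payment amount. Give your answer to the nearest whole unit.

¥28,068

Level ordinary annuity; solve PV = PMT × [(1 − (1+r)^−n)/r] for PMT.
Periodic rate r = 0.1005/2 per half-year; n is counted in half-years.
With n = 46: PMT = 500,000 / ([(1 − (1+r)^−n)/r]) = ¥28,068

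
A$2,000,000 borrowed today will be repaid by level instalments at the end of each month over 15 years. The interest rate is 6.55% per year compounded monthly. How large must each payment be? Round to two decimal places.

Level ordinary annuity; solve PV = PMT × [(1 − (1+r)^−n)/r] for PMT.
Periodic rate r = 0.0655/12 per month; n is counted in months.
With n = 180: PMT = 2,000,000 / ([(1 − (1+r)^−n)/r]) = A$17,477.17

A$17,477.17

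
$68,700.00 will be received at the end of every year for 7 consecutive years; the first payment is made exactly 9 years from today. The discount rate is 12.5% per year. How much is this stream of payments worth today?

$120,283.32

Ordinary annuity of 7 payments, first payment at period 9.
Periodic rate r = 0.125 per year.
The ordinary-annuity PV formula values the stream one period before the first payment (period 8); discount that back 8 periods:
PV₀ = 68,700 × [1 − (1+r)^−7] / r × (1+r)^−8 = $120,283.32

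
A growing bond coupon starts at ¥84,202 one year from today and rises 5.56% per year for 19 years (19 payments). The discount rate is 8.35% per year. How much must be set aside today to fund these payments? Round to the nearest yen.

Periodic rate r = 0.0835 per year.
Growing ordinary annuity: PV = PMT₁ × [1 − ((1+g)/(1+r))^n] / (r − g) = 84,202 × [1 − ((1+0.0556)/(1+r))^19] / (r − 0.0556) = ¥1,179,521.

¥1,179,521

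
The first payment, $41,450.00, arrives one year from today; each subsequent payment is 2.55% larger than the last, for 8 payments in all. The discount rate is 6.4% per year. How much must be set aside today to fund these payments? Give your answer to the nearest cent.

$274,915.59

Periodic rate r = 0.064 per year.
Growing ordinary annuity: PV = PMT₁ × [1 − ((1+g)/(1+r))^n] / (r − g) = 41,450 × [1 − ((1+0.0255)/(1+r))^8] / (r − 0.0255) = $274,915.59.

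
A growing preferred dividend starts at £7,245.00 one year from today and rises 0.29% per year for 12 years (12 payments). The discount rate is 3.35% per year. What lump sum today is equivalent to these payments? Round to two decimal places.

Periodic rate r = 0.0335 per year.
Growing ordinary annuity: PV = PMT₁ × [1 − ((1+g)/(1+r))^n] / (r − g) = 7,245 × [1 − ((1+0.0029)/(1+r))^12] / (r − 0.0029) = £71,689.15.

£71,689.15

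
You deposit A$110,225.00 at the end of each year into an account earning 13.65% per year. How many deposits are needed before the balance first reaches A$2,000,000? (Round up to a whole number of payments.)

10 payments

Periodic rate r = 0.1365 per year.
Ordinary annuity FV: 2,000,000 = 110,225 × [((1+r)^n − 1)/r].
(1+r)^n = 1 + 2,000,000 × r / 110,225, so n = ln(1 + 2,000,000·r/110,225) / ln(1+r) = 9.74.
Round up to a whole number of payments: n = 10.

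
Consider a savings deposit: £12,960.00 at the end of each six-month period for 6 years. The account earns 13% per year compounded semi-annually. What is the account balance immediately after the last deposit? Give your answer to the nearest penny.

This is an ordinary annuity: 12 deposits of £12,960.00 at the end of each six-month period.
Periodic rate r = 0.13/2 per half-year; n is counted in half-years.
FV = PMT × [((1+r)^n − 1)/r] = 12,960 × [(1+r)^12 − 1] / r = £225,124.42

£225,124.42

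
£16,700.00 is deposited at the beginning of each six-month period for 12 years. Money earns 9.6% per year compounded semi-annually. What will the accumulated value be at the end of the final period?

This is an annuity due: 24 deposits of £16,700.00 at the beginning of each six-month period.
Periodic rate r = 0.096/2 per half-year; n is counted in half-years.
FV = PMT × [((1+r)^n − 1)/r] × (1+r) = 16,700 × [(1+r)^24 − 1] / r × (1+r) = £758,713.18

£758,713.18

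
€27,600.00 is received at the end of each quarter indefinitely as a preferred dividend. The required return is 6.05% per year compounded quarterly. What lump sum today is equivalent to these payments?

€1,824,793.39

Periodic rate r = 0.0605/4 per quarter.
Level perpetuity: PV = PMT / r = 27,600 / (0.0605/4) = €1,824,793.39.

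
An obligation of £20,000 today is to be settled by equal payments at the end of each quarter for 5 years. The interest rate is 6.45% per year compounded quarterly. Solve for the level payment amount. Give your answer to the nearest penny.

Level ordinary annuity; solve PV = PMT × [(1 − (1+r)^−n)/r] for PMT.
Periodic rate r = 0.0645/4 per quarter; n is counted in quarters.
With n = 20: PMT = 20,000 / ([(1 − (1+r)^−n)/r]) = £1,177.87

£1,177.87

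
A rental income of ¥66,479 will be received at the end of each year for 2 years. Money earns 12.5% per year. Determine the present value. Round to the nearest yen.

This is an ordinary annuity: 2 payments of ¥66,479 at the end of each year.
Periodic rate r = 0.125 per year.
PV = PMT × [(1 − (1+r)^−n)/r] = 66,479 × [1 − (1+r)^−2] / r = ¥111,619

¥111,619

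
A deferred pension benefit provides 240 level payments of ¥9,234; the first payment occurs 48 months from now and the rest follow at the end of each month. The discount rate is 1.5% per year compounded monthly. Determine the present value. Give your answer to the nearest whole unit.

Ordinary annuity of 240 payments, first payment at period 48.
Periodic rate r = 0.015/12 per month; n is counted in months.
The ordinary-annuity PV formula values the stream one period before the first payment (period 47); discount that back 47 periods:
PV₀ = 9,234 × [1 − (1+r)^−240] / r × (1+r)^−47 = ¥1,804,483

¥1,804,483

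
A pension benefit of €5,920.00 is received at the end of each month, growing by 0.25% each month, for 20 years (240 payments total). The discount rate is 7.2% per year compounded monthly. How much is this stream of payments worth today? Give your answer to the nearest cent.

€958,621.25

Periodic rate r = 0.072/12 per month; n is counted in months.
Growing ordinary annuity: PV = PMT₁ × [1 − ((1+g)/(1+r))^n] / (r − g) = 5,920 × [1 − ((1+0.0025)/(1+r))^240] / (r − 0.0025) = €958,621.25.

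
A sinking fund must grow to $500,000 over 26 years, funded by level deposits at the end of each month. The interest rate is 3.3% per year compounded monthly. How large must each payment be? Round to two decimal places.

Level ordinary annuity; solve FV = PMT × [((1+r)^n − 1)/r] for PMT.
Periodic rate r = 0.033/12 per month; n is counted in months.
With n = 312: PMT = 500,000 / ([((1+r)^n − 1)/r]) = $1,014.26

$1,014.26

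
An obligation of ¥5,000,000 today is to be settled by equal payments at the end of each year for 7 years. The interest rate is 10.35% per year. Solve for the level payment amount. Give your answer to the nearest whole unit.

Level ordinary annuity; solve PV = PMT × [(1 − (1+r)^−n)/r] for PMT.
Periodic rate r = 0.1035 per year.
With n = 7: PMT = 5,000,000 / ([(1 − (1+r)^−n)/r]) = ¥1,038,891

¥1,038,891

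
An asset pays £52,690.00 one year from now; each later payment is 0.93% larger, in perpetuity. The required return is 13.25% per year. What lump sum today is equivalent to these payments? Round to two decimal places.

£427,678.57

Periodic rate r = 0.1325 per year.
Growing perpetuity (Gordon): PV = PMT₁ / (r − g) = 52,690 / (r − 0.0093) = £427,678.57.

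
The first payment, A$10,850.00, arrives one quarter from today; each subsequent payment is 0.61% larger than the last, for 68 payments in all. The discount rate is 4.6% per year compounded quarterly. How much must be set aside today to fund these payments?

Periodic rate r = 0.046/4 per quarter; n is counted in quarters.
Growing ordinary annuity: PV = PMT₁ × [1 − ((1+g)/(1+r))^n] / (r − g) = 10,850 × [1 − ((1+0.0061)/(1+r))^68] / (r − 0.0061) = A$613,039.48.

A$613,039.48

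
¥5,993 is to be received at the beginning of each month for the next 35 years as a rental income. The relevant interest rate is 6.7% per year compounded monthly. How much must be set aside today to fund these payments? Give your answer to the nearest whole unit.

¥975,235

This is an annuity due: 420 payments of ¥5,993 at the beginning of each month.
Periodic rate r = 0.067/12 per month; n is counted in months.
PV = PMT × [(1 − (1+r)^−n)/r] × (1+r) = 5,993 × [1 − (1+r)^−420] / r × (1+r) = ¥975,235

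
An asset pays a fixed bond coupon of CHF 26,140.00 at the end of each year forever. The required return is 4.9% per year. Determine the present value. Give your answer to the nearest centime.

CHF 533,469.39

Periodic rate r = 0.049 per year.
Level perpetuity: PV = PMT / r = 26,140 / (0.049) = CHF 533,469.39.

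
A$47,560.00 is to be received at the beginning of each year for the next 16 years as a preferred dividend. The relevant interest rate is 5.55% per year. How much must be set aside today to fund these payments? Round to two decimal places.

This is an annuity due: 16 payments of A$47,560.00 at the beginning of each year.
Periodic rate r = 0.0555 per year.
PV = PMT × [(1 − (1+r)^−n)/r] × (1+r) = 47,560 × [1 − (1+r)^−16] / r × (1+r) = A$523,365.04

A$523,365.04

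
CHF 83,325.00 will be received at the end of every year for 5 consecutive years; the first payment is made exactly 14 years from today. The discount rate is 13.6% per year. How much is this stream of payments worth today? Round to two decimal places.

CHF 55,046.38

Ordinary annuity of 5 payments, first payment at period 14.
Periodic rate r = 0.136 per year.
The ordinary-annuity PV formula values the stream one period before the first payment (period 13); discount that back 13 periods:
PV₀ = 83,325 × [1 − (1+r)^−5] / r × (1+r)^−13 = CHF 55,046.38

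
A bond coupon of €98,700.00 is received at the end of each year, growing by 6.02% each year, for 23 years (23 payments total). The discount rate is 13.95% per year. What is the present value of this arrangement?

€1,007,757.67

Periodic rate r = 0.1395 per year.
Growing ordinary annuity: PV = PMT₁ × [1 − ((1+g)/(1+r))^n] / (r − g) = 98,700 × [1 − ((1+0.0602)/(1+r))^23] / (r − 0.0602) = €1,007,757.67.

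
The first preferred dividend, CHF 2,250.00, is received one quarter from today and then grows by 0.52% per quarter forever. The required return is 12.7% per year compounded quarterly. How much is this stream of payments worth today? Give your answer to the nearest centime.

Periodic rate r = 0.127/4 per quarter.
Growing perpetuity (Gordon): PV = PMT₁ / (r − g) = 2,250 / (r − 0.0052) = CHF 84,745.76.

CHF 84,745.76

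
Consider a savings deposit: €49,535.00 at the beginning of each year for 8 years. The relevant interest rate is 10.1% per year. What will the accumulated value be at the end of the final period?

€625,960.70

This is an annuity due: 8 deposits of €49,535.00 at the beginning of each year.
Periodic rate r = 0.101 per year.
FV = PMT × [((1+r)^n − 1)/r] × (1+r) = 49,535 × [(1+r)^8 − 1] / r × (1+r) = €625,960.70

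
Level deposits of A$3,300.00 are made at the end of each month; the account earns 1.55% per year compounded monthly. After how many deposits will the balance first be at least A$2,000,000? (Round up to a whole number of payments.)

448 payments

Periodic rate r = 0.0155/12 per month; n is counted in months.
Ordinary annuity FV: 2,000,000 = 3,300 × [((1+r)^n − 1)/r].
(1+r)^n = 1 + 2,000,000 × r / 3,300, so n = ln(1 + 2,000,000·r/3,300) / ln(1+r) = 447.93.
Round up to a whole number of payments: n = 448.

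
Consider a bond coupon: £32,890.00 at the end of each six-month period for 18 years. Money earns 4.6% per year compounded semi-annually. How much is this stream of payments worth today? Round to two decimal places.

£799,313.95

This is an ordinary annuity: 36 payments of £32,890.00 at the end of each six-month period.
Periodic rate r = 0.046/2 per half-year; n is counted in half-years.
PV = PMT × [(1 − (1+r)^−n)/r] = 32,890 × [1 − (1+r)^−36] / r = £799,313.95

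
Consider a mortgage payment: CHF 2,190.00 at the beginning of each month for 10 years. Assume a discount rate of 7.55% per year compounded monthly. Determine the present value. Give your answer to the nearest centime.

CHF 185,249.26

This is an annuity due: 120 payments of CHF 2,190.00 at the beginning of each month.
Periodic rate r = 0.0755/12 per month; n is counted in months.
PV = PMT × [(1 − (1+r)^−n)/r] × (1+r) = 2,190 × [1 − (1+r)^−120] / r × (1+r) = CHF 185,249.26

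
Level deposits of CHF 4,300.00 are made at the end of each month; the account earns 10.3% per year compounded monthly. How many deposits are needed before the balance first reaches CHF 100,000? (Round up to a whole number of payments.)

Periodic rate r = 0.103/12 per month; n is counted in months.
Ordinary annuity FV: 100,000 = 4,300 × [((1+r)^n − 1)/r].
(1+r)^n = 1 + 100,000 × r / 4,300, so n = ln(1 + 100,000·r/4,300) / ln(1+r) = 21.29.
Round up to a whole number of payments: n = 22.

22 payments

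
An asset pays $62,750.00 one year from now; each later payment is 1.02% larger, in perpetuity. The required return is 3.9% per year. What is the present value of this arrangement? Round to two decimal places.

$2,178,819.44

Periodic rate r = 0.039 per year.
Growing perpetuity (Gordon): PV = PMT₁ / (r − g) = 62,750 / (r − 0.0102) = $2,178,819.44.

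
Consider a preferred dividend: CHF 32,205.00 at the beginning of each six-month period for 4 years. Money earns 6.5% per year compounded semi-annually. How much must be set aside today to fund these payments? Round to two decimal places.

CHF 230,974.26

This is an annuity due: 8 payments of CHF 32,205.00 at the beginning of each six-month period.
Periodic rate r = 0.065/2 per half-year; n is counted in half-years.
PV = PMT × [(1 − (1+r)^−n)/r] × (1+r) = 32,205 × [1 − (1+r)^−8] / r × (1+r) = CHF 230,974.26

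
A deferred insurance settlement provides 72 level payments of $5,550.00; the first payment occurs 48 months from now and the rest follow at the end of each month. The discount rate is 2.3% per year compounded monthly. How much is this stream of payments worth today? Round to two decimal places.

$340,824.36

Ordinary annuity of 72 payments, first payment at period 48.
Periodic rate r = 0.023/12 per month; n is counted in months.
The ordinary-annuity PV formula values the stream one period before the first payment (period 47); discount that back 47 periods:
PV₀ = 5,550 × [1 − (1+r)^−72] / r × (1+r)^−47 = $340,824.36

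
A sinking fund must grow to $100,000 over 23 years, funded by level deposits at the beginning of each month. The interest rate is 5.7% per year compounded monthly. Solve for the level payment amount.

Level annuity due; solve FV = PMT × [((1+r)^n − 1)/r] × (1+r) for PMT.
Periodic rate r = 0.057/12 per month; n is counted in months.
With n = 276: PMT = 100,000 / ([((1+r)^n − 1)/r] × (1+r)) = $175.20

$175.20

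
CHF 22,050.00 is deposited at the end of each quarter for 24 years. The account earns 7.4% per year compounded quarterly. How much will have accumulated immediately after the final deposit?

CHF 5,734,324.66

This is an ordinary annuity: 96 deposits of CHF 22,050.00 at the end of each quarter.
Periodic rate r = 0.074/4 per quarter; n is counted in quarters.
FV = PMT × [((1+r)^n − 1)/r] = 22,050 × [(1+r)^96 − 1] / r = CHF 5,734,324.66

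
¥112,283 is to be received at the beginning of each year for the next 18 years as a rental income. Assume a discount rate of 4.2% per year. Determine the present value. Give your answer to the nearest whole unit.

¥1,457,335

This is an annuity due: 18 payments of ¥112,283 at the beginning of each year.
Periodic rate r = 0.042 per year.
PV = PMT × [(1 − (1+r)^−n)/r] × (1+r) = 112,283 × [1 − (1+r)^−18] / r × (1+r) = ¥1,457,335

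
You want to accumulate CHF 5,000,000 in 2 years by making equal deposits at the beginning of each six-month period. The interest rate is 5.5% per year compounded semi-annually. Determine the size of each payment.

Level annuity due; solve FV = PMT × [((1+r)^n − 1)/r] × (1+r) for PMT.
Periodic rate r = 0.055/2 per half-year; n is counted in half-years.
With n = 4: PMT = 5,000,000 / ([((1+r)^n − 1)/r] × (1+r)) = CHF 1,167,496.78

CHF 1,167,496.78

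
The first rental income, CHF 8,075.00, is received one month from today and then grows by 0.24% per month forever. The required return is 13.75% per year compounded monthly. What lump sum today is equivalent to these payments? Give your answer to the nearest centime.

CHF 891,444.34

Periodic rate r = 0.1375/12 per month.
Growing perpetuity (Gordon): PV = PMT₁ / (r − g) = 8,075 / (r − 0.0024) = CHF 891,444.34.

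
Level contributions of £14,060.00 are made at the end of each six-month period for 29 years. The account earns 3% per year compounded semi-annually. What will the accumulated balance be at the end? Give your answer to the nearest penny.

£1,285,590.14

This is an ordinary annuity: 58 deposits of £14,060.00 at the end of each six-month period.
Periodic rate r = 0.03/2 per half-year; n is counted in half-years.
FV = PMT × [((1+r)^n − 1)/r] = 14,060 × [(1+r)^58 − 1] / r = £1,285,590.14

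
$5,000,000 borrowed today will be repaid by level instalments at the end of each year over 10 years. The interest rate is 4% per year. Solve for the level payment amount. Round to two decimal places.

Level ordinary annuity; solve PV = PMT × [(1 − (1+r)^−n)/r] for PMT.
Periodic rate r = 0.04 per year.
With n = 10: PMT = 5,000,000 / ([(1 − (1+r)^−n)/r]) = $616,454.72

$616,454.72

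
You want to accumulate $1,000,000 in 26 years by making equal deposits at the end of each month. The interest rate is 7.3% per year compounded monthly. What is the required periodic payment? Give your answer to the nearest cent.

Level ordinary annuity; solve FV = PMT × [((1+r)^n − 1)/r] for PMT.
Periodic rate r = 0.073/12 per month; n is counted in months.
With n = 312: PMT = 1,000,000 / ([((1+r)^n − 1)/r]) = $1,079.70

$1,079.70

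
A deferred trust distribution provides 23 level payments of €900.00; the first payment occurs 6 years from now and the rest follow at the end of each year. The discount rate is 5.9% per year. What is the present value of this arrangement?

€8,388.67

Ordinary annuity of 23 payments, first payment at period 6.
Periodic rate r = 0.059 per year.
The ordinary-annuity PV formula values the stream one period before the first payment (period 5); discount that back 5 periods:
PV₀ = 900 × [1 − (1+r)^−23] / r × (1+r)^−5 = €8,388.67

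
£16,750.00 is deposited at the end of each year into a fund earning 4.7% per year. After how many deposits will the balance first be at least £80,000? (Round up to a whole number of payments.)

Periodic rate r = 0.047 per year.
Ordinary annuity FV: 80,000 = 16,750 × [((1+r)^n − 1)/r].
(1+r)^n = 1 + 80,000 × r / 16,750, so n = ln(1 + 80,000·r/16,750) / ln(1+r) = 4.41.
Round up to a whole number of payments: n = 5.

5 payments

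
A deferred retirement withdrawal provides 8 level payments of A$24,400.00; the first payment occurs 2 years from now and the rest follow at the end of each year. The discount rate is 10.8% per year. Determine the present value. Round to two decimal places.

A$114,139.02

Ordinary annuity of 8 payments, first payment at period 2.
Periodic rate r = 0.108 per year.
The ordinary-annuity PV formula values the stream one period before the first payment (period 1); discount that back 1 periods:
PV₀ = 24,400 × [1 − (1+r)^−8] / r × (1+r)^−1 = A$114,139.02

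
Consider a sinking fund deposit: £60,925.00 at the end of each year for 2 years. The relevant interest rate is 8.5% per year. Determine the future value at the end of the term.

£127,028.62

This is an ordinary annuity: 2 deposits of £60,925.00 at the end of each year.
Periodic rate r = 0.085 per year.
FV = PMT × [((1+r)^n − 1)/r] = 60,925 × [(1+r)^2 − 1] / r = £127,028.62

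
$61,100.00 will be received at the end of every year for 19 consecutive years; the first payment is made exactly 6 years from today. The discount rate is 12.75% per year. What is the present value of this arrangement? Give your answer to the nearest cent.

Ordinary annuity of 19 payments, first payment at period 6.
Periodic rate r = 0.1275 per year.
The ordinary-annuity PV formula values the stream one period before the first payment (period 5); discount that back 5 periods:
PV₀ = 61,100 × [1 − (1+r)^−19] / r × (1+r)^−5 = $236,096.62

$236,096.62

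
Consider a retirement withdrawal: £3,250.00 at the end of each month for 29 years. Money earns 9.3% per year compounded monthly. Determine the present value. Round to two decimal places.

£390,791.77

This is an ordinary annuity: 348 payments of £3,250.00 at the end of each month.
Periodic rate r = 0.093/12 per month; n is counted in months.
PV = PMT × [(1 − (1+r)^−n)/r] = 3,250 × [1 − (1+r)^−348] / r = £390,791.77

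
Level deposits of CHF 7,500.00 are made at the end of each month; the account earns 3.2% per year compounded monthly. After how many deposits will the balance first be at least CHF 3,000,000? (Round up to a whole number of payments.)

273 payments

Periodic rate r = 0.032/12 per month; n is counted in months.
Ordinary annuity FV: 3,000,000 = 7,500 × [((1+r)^n − 1)/r].
(1+r)^n = 1 + 3,000,000 × r / 7,500, so n = ln(1 + 3,000,000·r/7,500) / ln(1+r) = 272.59.
Round up to a whole number of payments: n = 273.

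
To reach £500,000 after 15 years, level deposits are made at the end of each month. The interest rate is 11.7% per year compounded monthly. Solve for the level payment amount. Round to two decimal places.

Level ordinary annuity; solve FV = PMT × [((1+r)^n − 1)/r] for PMT.
Periodic rate r = 0.117/12 per month; n is counted in months.
With n = 180: PMT = 500,000 / ([((1+r)^n − 1)/r]) = £1,029.68

£1,029.68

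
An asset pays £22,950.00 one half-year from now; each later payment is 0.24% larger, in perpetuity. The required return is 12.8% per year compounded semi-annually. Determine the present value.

Periodic rate r = 0.128/2 per half-year.
Growing perpetuity (Gordon): PV = PMT₁ / (r − g) = 22,950 / (r − 0.0024) = £372,564.94.

£372,564.94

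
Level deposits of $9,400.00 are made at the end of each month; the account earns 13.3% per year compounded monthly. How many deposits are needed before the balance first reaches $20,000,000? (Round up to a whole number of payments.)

Periodic rate r = 0.133/12 per month; n is counted in months.
Ordinary annuity FV: 20,000,000 = 9,400 × [((1+r)^n − 1)/r].
(1+r)^n = 1 + 20,000,000 × r / 9,400, so n = ln(1 + 20,000,000·r/9,400) / ln(1+r) = 290.50.
Round up to a whole number of payments: n = 291.

291 payments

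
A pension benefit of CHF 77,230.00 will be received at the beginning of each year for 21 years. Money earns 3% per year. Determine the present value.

CHF 1,226,217.38

This is an annuity due: 21 payments of CHF 77,230.00 at the beginning of each year.
Periodic rate r = 0.03 per year.
PV = PMT × [(1 − (1+r)^−n)/r] × (1+r) = 77,230 × [1 − (1+r)^−21] / r × (1+r) = CHF 1,226,217.38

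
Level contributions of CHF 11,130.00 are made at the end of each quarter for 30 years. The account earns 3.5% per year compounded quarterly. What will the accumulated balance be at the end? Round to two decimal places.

This is an ordinary annuity: 120 deposits of CHF 11,130.00 at the end of each quarter.
Periodic rate r = 0.035/4 per quarter; n is counted in quarters.
FV = PMT × [((1+r)^n − 1)/r] = 11,130 × [(1+r)^120 − 1] / r = CHF 2,346,368.87

CHF 2,346,368.87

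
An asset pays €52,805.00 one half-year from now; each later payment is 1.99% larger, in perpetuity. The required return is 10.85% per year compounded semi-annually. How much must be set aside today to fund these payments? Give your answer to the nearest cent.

€1,537,263.46

Periodic rate r = 0.1085/2 per half-year.
Growing perpetuity (Gordon): PV = PMT₁ / (r − g) = 52,805 / (r − 0.0199) = €1,537,263.46.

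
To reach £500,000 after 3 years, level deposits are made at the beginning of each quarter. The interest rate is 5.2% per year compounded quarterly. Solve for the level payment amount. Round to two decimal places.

Level annuity due; solve FV = PMT × [((1+r)^n − 1)/r] × (1+r) for PMT.
Periodic rate r = 0.052/4 per quarter; n is counted in quarters.
With n = 12: PMT = 500,000 / ([((1+r)^n − 1)/r] × (1+r)) = £38,273.29

£38,273.29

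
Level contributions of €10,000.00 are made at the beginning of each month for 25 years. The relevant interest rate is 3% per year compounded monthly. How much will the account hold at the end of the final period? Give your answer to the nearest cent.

€4,471,228.43

This is an annuity due: 300 deposits of €10,000.00 at the beginning of each month.
Periodic rate r = 0.03/12 per month; n is counted in months.
FV = PMT × [((1+r)^n − 1)/r] × (1+r) = 10,000 × [(1+r)^300 − 1] / r × (1+r) = €4,471,228.43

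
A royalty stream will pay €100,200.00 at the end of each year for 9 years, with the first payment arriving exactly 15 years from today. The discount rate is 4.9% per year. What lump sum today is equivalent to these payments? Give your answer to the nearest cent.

Ordinary annuity of 9 payments, first payment at period 15.
Periodic rate r = 0.049 per year.
The ordinary-annuity PV formula values the stream one period before the first payment (period 14); discount that back 14 periods:
PV₀ = 100,200 × [1 − (1+r)^−9] / r × (1+r)^−14 = €366,170.71

€366,170.71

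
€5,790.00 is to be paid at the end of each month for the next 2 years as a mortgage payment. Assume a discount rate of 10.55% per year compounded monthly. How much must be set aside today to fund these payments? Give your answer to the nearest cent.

This is an ordinary annuity: 24 payments of €5,790.00 at the end of each month.
Periodic rate r = 0.1055/12 per month; n is counted in months.
PV = PMT × [(1 − (1+r)^−n)/r] = 5,790 × [1 − (1+r)^−24] / r = €124,786.66

€124,786.66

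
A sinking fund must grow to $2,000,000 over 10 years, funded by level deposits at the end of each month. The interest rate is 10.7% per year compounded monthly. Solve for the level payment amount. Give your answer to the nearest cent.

Level ordinary annuity; solve FV = PMT × [((1+r)^n − 1)/r] for PMT.
Periodic rate r = 0.107/12 per month; n is counted in months.
With n = 120: PMT = 2,000,000 / ([((1+r)^n − 1)/r]) = $9,378.13

$9,378.13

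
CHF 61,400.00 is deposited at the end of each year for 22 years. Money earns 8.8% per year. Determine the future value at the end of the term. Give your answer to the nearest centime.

This is an ordinary annuity: 22 deposits of CHF 61,400.00 at the end of each year.
Periodic rate r = 0.088 per year.
FV = PMT × [((1+r)^n − 1)/r] = 61,400 × [(1+r)^22 − 1] / r = CHF 3,764,188.80

CHF 3,764,188.80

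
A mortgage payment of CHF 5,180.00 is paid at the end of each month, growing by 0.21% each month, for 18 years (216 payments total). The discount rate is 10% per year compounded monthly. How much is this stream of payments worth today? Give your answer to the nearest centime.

Periodic rate r = 0.1/12 per month; n is counted in months.
Growing ordinary annuity: PV = PMT₁ × [1 − ((1+g)/(1+r))^n] / (r − g) = 5,180 × [1 − ((1+0.0021)/(1+r))^216] / (r − 0.0021) = CHF 613,291.20.

CHF 613,291.20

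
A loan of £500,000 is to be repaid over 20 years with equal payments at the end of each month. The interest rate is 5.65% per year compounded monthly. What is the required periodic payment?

£3,481.93

Level ordinary annuity; solve PV = PMT × [(1 − (1+r)^−n)/r] for PMT.
Periodic rate r = 0.0565/12 per month; n is counted in months.
With n = 240: PMT = 500,000 / ([(1 − (1+r)^−n)/r]) = £3,481.93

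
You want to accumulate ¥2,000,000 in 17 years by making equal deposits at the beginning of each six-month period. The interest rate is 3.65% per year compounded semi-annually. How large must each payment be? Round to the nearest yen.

¥42,197

Level annuity due; solve FV = PMT × [((1+r)^n − 1)/r] × (1+r) for PMT.
Periodic rate r = 0.0365/2 per half-year; n is counted in half-years.
With n = 34: PMT = 2,000,000 / ([((1+r)^n − 1)/r] × (1+r)) = ¥42,197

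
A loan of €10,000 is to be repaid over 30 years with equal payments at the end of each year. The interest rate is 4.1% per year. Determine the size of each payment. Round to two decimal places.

Level ordinary annuity; solve PV = PMT × [(1 − (1+r)^−n)/r] for PMT.
Periodic rate r = 0.041 per year.
With n = 30: PMT = 10,000 / ([(1 − (1+r)^−n)/r]) = €585.34

€585.34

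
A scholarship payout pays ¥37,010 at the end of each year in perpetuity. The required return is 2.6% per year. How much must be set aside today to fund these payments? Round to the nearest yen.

¥1,423,462

Periodic rate r = 0.026 per year.
Level perpetuity: PV = PMT / r = 37,010 / (0.026) = ¥1,423,462.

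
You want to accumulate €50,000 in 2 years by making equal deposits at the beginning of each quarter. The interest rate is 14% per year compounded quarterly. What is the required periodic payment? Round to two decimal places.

Level annuity due; solve FV = PMT × [((1+r)^n − 1)/r] × (1+r) for PMT.
Periodic rate r = 0.14/4 per quarter; n is counted in quarters.
With n = 8: PMT = 50,000 / ([((1+r)^n − 1)/r] × (1+r)) = €5,337.04

€5,337.04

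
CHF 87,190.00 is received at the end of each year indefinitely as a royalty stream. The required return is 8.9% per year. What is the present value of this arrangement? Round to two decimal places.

Periodic rate r = 0.089 per year.
Level perpetuity: PV = PMT / r = 87,190 / (0.089) = CHF 979,662.92.

CHF 979,662.92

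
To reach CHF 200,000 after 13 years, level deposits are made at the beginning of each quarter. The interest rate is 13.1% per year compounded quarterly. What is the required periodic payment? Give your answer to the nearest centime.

CHF 1,460.49

Level annuity due; solve FV = PMT × [((1+r)^n − 1)/r] × (1+r) for PMT.
Periodic rate r = 0.131/4 per quarter; n is counted in quarters.
With n = 52: PMT = 200,000 / ([((1+r)^n − 1)/r] × (1+r)) = CHF 1,460.49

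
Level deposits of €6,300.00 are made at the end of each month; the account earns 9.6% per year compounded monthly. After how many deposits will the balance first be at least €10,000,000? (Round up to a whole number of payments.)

Periodic rate r = 0.096/12 per month; n is counted in months.
Ordinary annuity FV: 10,000,000 = 6,300 × [((1+r)^n − 1)/r].
(1+r)^n = 1 + 10,000,000 × r / 6,300, so n = ln(1 + 10,000,000·r/6,300) / ln(1+r) = 328.47.
Round up to a whole number of payments: n = 329.

329 payments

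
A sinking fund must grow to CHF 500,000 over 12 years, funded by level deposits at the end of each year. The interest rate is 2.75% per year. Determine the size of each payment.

CHF 35,734.35

Level ordinary annuity; solve FV = PMT × [((1+r)^n − 1)/r] for PMT.
Periodic rate r = 0.0275 per year.
With n = 12: PMT = 500,000 / ([((1+r)^n − 1)/r]) = CHF 35,734.35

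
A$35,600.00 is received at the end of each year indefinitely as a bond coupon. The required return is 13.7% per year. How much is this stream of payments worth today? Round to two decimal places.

A$259,854.01

Periodic rate r = 0.137 per year.
Level perpetuity: PV = PMT / r = 35,600 / (0.137) = A$259,854.01.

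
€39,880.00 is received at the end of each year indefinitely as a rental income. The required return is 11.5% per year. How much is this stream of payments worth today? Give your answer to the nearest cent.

€346,782.61

Periodic rate r = 0.115 per year.
Level perpetuity: PV = PMT / r = 39,880 / (0.115) = €346,782.61.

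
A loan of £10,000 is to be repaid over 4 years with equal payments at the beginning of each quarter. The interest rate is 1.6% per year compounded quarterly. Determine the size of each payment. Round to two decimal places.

£643.89

Level annuity due; solve PV = PMT × [(1 − (1+r)^−n)/r] × (1+r) for PMT.
Periodic rate r = 0.016/4 per quarter; n is counted in quarters.
With n = 16: PMT = 10,000 / ([(1 − (1+r)^−n)/r] × (1+r)) = £643.89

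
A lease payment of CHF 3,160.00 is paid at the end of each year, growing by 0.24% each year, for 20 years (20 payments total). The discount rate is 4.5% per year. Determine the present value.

CHF 41,910.35

Periodic rate r = 0.045 per year.
Growing ordinary annuity: PV = PMT₁ × [1 − ((1+g)/(1+r))^n] / (r − g) = 3,160 × [1 − ((1+0.0024)/(1+r))^20] / (r − 0.0024) = CHF 41,910.35.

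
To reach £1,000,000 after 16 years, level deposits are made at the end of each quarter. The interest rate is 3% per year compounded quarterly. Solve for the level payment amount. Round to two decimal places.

£12,231.27

Level ordinary annuity; solve FV = PMT × [((1+r)^n − 1)/r] for PMT.
Periodic rate r = 0.03/4 per quarter; n is counted in quarters.
With n = 64: PMT = 1,000,000 / ([((1+r)^n − 1)/r]) = £12,231.27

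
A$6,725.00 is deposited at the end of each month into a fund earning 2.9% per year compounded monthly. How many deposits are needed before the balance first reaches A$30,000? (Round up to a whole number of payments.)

5 payments

Periodic rate r = 0.029/12 per month; n is counted in months.
Ordinary annuity FV: 30,000 = 6,725 × [((1+r)^n − 1)/r].
(1+r)^n = 1 + 30,000 × r / 6,725, so n = ln(1 + 30,000·r/6,725) / ln(1+r) = 4.44.
Round up to a whole number of payments: n = 5.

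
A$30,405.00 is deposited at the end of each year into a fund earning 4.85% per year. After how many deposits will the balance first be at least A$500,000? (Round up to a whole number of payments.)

13 payments

Periodic rate r = 0.0485 per year.
Ordinary annuity FV: 500,000 = 30,405 × [((1+r)^n − 1)/r].
(1+r)^n = 1 + 500,000 × r / 30,405, so n = ln(1 + 500,000·r/30,405) / ln(1+r) = 12.38.
Round up to a whole number of payments: n = 13.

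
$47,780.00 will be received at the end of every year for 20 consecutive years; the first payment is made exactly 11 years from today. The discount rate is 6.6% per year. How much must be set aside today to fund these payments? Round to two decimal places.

$275,647.87

Ordinary annuity of 20 payments, first payment at period 11.
Periodic rate r = 0.066 per year.
The ordinary-annuity PV formula values the stream one period before the first payment (period 10); discount that back 10 periods:
PV₀ = 47,780 × [1 − (1+r)^−20] / r × (1+r)^−10 = $275,647.87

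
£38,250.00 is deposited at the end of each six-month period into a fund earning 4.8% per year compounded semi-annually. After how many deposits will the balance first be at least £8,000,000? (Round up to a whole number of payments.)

76 payments

Periodic rate r = 0.048/2 per half-year; n is counted in half-years.
Ordinary annuity FV: 8,000,000 = 38,250 × [((1+r)^n − 1)/r].
(1+r)^n = 1 + 8,000,000 × r / 38,250, so n = ln(1 + 8,000,000·r/38,250) / ln(1+r) = 75.69.
Round up to a whole number of payments: n = 76.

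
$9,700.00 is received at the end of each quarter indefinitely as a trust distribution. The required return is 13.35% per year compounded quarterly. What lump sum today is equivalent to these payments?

$290,636.70

Periodic rate r = 0.1335/4 per quarter.
Level perpetuity: PV = PMT / r = 9,700 / (0.1335/4) = $290,636.70.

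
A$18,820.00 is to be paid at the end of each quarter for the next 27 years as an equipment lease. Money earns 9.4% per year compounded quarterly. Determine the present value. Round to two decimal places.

A$735,678.58

This is an ordinary annuity: 108 payments of A$18,820.00 at the end of each quarter.
Periodic rate r = 0.094/4 per quarter; n is counted in quarters.
PV = PMT × [(1 − (1+r)^−n)/r] = 18,820 × [1 − (1+r)^−108] / r = A$735,678.58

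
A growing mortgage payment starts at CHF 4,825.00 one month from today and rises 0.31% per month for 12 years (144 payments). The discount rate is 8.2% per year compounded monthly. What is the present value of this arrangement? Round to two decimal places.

Periodic rate r = 0.082/12 per month; n is counted in months.
Growing ordinary annuity: PV = PMT₁ × [1 − ((1+g)/(1+r))^n] / (r − g) = 4,825 × [1 − ((1+0.0031)/(1+r))^144] / (r − 0.0031) = CHF 535,442.86.

CHF 535,442.86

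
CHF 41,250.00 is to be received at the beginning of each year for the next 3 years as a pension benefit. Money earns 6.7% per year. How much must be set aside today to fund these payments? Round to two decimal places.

CHF 116,142.03

This is an annuity due: 3 payments of CHF 41,250.00 at the beginning of each year.
Periodic rate r = 0.067 per year.
PV = PMT × [(1 − (1+r)^−n)/r] × (1+r) = 41,250 × [1 − (1+r)^−3] / r × (1+r) = CHF 116,142.03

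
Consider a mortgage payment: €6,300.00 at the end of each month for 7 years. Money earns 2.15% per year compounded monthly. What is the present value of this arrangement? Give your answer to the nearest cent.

€490,895.12

This is an ordinary annuity: 84 payments of €6,300.00 at the end of each month.
Periodic rate r = 0.0215/12 per month; n is counted in months.
PV = PMT × [(1 − (1+r)^−n)/r] = 6,300 × [1 − (1+r)^−84] / r = €490,895.12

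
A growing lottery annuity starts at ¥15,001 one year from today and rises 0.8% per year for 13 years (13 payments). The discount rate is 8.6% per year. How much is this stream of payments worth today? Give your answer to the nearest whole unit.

¥119,337

Periodic rate r = 0.086 per year.
Growing ordinary annuity: PV = PMT₁ × [1 − ((1+g)/(1+r))^n] / (r − g) = 15,001 × [1 − ((1+0.008)/(1+r))^13] / (r − 0.008) = ¥119,337.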